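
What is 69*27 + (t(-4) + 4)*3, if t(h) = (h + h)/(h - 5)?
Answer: 5633/3 ≈ 1877.7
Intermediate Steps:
t(h) = 2*h/(-5 + h) (t(h) = (2*h)/(-5 + h) = 2*h/(-5 + h))
69*27 + (t(-4) + 4)*3 = 69*27 + (2*(-4)/(-5 - 4) + 4)*3 = 1863 + (2*(-4)/(-9) + 4)*3 = 1863 + (2*(-4)*(-⅑) + 4)*3 = 1863 + (8/9 + 4)*3 = 1863 + (44/9)*3 = 1863 + 44/3 = 5633/3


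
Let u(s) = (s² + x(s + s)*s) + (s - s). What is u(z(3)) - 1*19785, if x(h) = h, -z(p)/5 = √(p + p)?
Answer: -19335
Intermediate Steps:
z(p) = -5*√2*√p (z(p) = -5*√(p + p) = -5*√2*√p)
u(s) = 3*s² (u(s) = (s² + (s + s)*s) + (s - s) = (s² + (2*s)*s) + 0 = (s² + 2*s²) + 0 = 3*s² + 0 = 3*s²)
u(z(3)) - 1*19785 = 3*(-5*√2*√3)² - 1*19785 = 3*(-5*√6)² - 19785 = 3*150 - 19785 = 450 - 19785 = -19335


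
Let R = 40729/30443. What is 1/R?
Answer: 30443/40729 ≈ 0.74745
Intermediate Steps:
R = 40729/30443 (R = 40729*(1/30443) = 40729/30443 ≈ 1.3379)
1/R = 1/(40729/30443) = 30443/40729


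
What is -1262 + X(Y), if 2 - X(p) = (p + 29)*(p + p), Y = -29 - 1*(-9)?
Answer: -900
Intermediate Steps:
Y = -20 (Y = -29 + 9 = -20)
X(p) = 2 - 2*p*(29 + p) (X(p) = 2 - (p + 29)*(p + p) = 2 - (29 + p)*2*p = 2 - 2*p*(29 + p))
-1262 + X(Y) = -1262 + (2 - 58*(-20) - 2*(-20)²) = -1262 + (2 + 1160 - 2*400) = -1262 + (2 + 1160 - 800) = -1262 + 362 = -900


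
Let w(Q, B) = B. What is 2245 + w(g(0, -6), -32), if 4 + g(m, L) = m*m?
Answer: 2213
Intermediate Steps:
g(m, L) = -4 + m**2 (g(m, L) = -4 + m*m = -4 + m**2)
2245 + w(g(0, -6), -32) = 2245 - 32 = 2213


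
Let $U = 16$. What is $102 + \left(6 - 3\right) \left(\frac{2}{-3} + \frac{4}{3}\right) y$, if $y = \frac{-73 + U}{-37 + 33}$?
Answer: $\frac{261}{2} \approx 130.5$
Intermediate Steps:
$y = \frac{57}{4}$ ($y = \frac{-73 + 16}{-37 + 33} = - \frac{57}{-4} = \left(-57\right) \left(- \frac{1}{4}\right) = \frac{57}{4} \approx 14.25$)
$102 + \left(6 - 3\right) \left(\frac{2}{-3} + \frac{4}{3}\right) y = 102 + \left(6 - 3\right) \left(\frac{2}{-3} + \frac{4}{3}\right) \frac{57}{4} = 102 + 3 \left(2 \left(- \frac{1}{3}\right) + 4 \cdot \frac{1}{3}\right) \frac{57}{4} = 102 + 3 \left(- \frac{2}{3} + \frac{4}{3}\right) \frac{57}{4} = 102 + 3 \cdot \frac{2}{3} \cdot \frac{57}{4} = 102 + 2 \cdot \frac{57}{4} = 102 + \frac{57}{2} = \frac{261}{2}$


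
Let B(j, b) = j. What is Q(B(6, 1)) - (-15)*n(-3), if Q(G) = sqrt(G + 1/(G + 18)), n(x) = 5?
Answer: 75 + sqrt(870)/12 ≈ 77.458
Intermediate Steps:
Q(G) = sqrt(G + 1/(18 + G))
Q(B(6, 1)) - (-15)*n(-3) = sqrt((1 + 6*(18 + 6))/(18 + 6)) - (-15)*5 = sqrt((1 + 6*24)/24) - 1*(-75) = sqrt((1 + 144)/24) + 75 = sqrt((1/24)*145) + 75 = sqrt(145/24) + 75 = sqrt(870)/12 + 75 = 75 + sqrt(870)/12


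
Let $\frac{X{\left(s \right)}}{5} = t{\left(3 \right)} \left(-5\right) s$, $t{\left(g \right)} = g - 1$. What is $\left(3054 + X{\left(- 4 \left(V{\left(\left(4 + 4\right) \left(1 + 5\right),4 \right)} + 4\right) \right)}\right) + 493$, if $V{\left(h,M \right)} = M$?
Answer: $5147$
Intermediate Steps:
$t{\left(g \right)} = -1 + g$
$X{\left(s \right)} = - 50 s$ ($X{\left(s \right)} = 5 \left(-1 + 3\right) \left(-5\right) s = 5 \cdot 2 \left(-5\right) s = 5 \left(- 10 s\right) = - 50 s$)
$\left(3054 + X{\left(- 4 \left(V{\left(\left(4 + 4\right) \left(1 + 5\right),4 \right)} + 4\right) \right)}\right) + 493 = \left(3054 - 50 \left(- 4 \left(4 + 4\right)\right)\right) + 493 = \left(3054 - 50 \left(\left(-4\right) 8\right)\right) + 493 = \left(3054 - -1600\right) + 493 = \left(3054 + 1600\right) + 493 = 4654 + 493 = 5147$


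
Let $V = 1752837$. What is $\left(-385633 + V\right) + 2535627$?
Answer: $3902831$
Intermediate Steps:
$\left(-385633 + V\right) + 2535627 = \left(-385633 + 1752837\right) + 2535627 = 1367204 + 2535627 = 3902831$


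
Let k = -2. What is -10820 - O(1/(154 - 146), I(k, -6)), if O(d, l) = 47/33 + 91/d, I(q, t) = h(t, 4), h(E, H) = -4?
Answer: -381131/33 ≈ -11549.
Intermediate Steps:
I(q, t) = -4
O(d, l) = 47/33 + 91/d (O(d, l) = 47*(1/33) + 91/d = 47/33 + 91/d)
-10820 - O(1/(154 - 146), I(k, -6)) = -10820 - (47/33 + 91/(1/(154 - 146))) = -10820 - (47/33 + 91/(1/8)) = -10820 - (47/33 + 91*8) = -10820 - (47/33 + 728) = -10820 - 1*24071/33 = -10820 - 24071/33 = -381131/33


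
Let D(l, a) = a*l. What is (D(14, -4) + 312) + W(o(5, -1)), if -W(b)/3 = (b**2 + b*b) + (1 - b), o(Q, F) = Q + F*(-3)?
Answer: -107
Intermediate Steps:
o(Q, F) = Q - 3*F
W(b) = -3 - 6*b**2 + 3*b (W(b) = -3*((b**2 + b*b) + (1 - b)) = -3*((b**2 + b**2) + (1 - b)) = -3*(2*b**2 + (1 - b)) = -3*(1 - b + 2*b**2) = -3 - 6*b**2 + 3*b)
(D(14, -4) + 312) + W(o(5, -1)) = (-4*14 + 312) + (-3 - 6*(5 - 3*(-1))**2 + 3*(5 - 3*(-1))) = (-56 + 312) + (-3 - 6*(5 + 3)**2 + 3*(5 + 3)) = 256 + (-3 - 6*8**2 + 3*8) = 256 + (-3 - 6*64 + 24) = 256 + (-3 - 384 + 24) = 256 - 363 = -107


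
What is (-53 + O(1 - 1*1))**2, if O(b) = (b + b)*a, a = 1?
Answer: 2809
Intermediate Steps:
O(b) = 2*b (O(b) = (b + b)*1 = (2*b)*1 = 2*b)
(-53 + O(1 - 1*1))**2 = (-53 + 2*(1 - 1*1))**2 = (-53 + 2*(1 - 1))**2 = (-53 + 2*0)**2 = (-53 + 0)**2 = (-53)**2 = 2809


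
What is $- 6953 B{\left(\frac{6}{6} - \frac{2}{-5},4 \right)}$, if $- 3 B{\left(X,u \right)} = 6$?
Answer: $13906$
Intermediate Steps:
$B{\left(X,u \right)} = -2$ ($B{\left(X,u \right)} = \left(- \frac{1}{3}\right) 6 = -2$)
$- 6953 B{\left(\frac{6}{6} - \frac{2}{-5},4 \right)} = \left(-6953\right) \left(-2\right) = 13906$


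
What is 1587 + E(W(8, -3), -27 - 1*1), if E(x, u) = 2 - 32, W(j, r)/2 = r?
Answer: 1557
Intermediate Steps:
W(j, r) = 2*r
E(x, u) = -30
1587 + E(W(8, -3), -27 - 1*1) = 1587 - 30 = 1557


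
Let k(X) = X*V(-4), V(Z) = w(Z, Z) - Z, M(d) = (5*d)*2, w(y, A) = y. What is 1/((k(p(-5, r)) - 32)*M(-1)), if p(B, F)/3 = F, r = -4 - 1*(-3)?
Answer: 1/320 ≈ 0.0031250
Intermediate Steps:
r = -1 (r = -4 + 3 = -1)
M(d) = 10*d
V(Z) = 0 (V(Z) = Z - Z = 0)
p(B, F) = 3*F
k(X) = 0 (k(X) = X*0 = 0)
1/((k(p(-5, r)) - 32)*M(-1)) = 1/((0 - 32)*(10*(-1))) = 1/(-32*(-10)) = 1/320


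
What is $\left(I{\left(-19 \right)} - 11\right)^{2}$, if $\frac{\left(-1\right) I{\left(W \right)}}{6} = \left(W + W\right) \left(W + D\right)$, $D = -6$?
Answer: $32615521$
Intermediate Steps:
$I{\left(W \right)} = - 12 W \left(-6 + W\right)$ ($I{\left(W \right)} = - 6 \left(W + W\right) \left(W - 6\right) = - 6 \cdot 2 W \left(-6 + W\right) = - 12 W \left(-6 + W\right)$)
$\left(I{\left(-19 \right)} - 11\right)^{2} = \left(12 \left(-19\right) \left(6 - -19\right) - 11\right)^{2} = \left(12 \left(-19\right) \left(6 + 19\right) - 11\right)^{2} = \left(12 \left(-19\right) 25 - 11\right)^{2} = \left(-5700 - 11\right)^{2} = \left(-5711\right)^{2} = 32615521$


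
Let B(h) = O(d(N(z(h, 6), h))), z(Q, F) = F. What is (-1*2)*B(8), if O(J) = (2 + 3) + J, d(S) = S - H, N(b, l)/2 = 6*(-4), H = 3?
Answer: 92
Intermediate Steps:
N(b, l) = -48 (N(b, l) = 2*(6*(-4)) = 2*(-24) = -48)
d(S) = -3 + S (d(S) = S - 1*3 = S - 3 = -3 + S)
O(J) = 5 + J
B(h) = -46 (B(h) = 5 + (-3 - 48) = 5 - 51 = -46)
(-1*2)*B(8) = -1*2*(-46) = -2*(-46) = 92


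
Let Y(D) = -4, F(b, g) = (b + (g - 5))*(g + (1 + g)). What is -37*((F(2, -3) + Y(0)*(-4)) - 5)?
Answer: -1517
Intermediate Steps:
F(b, g) = (1 + 2*g)*(-5 + b + g) (F(b, g) = (b + (-5 + g))*(1 + 2*g) = (-5 + b + g)*(1 + 2*g) = (1 + 2*g)*(-5 + b + g))
-37*((F(2, -3) + Y(0)*(-4)) - 5) = -37*(((-5 + 2 - 9*(-3) + 2*(-3)² + 2*2*(-3)) - 4*(-4)) - 5) = -37*(((-5 + 2 + 27 + 2*9 - 12) + 16) - 5) = -37*(((-5 + 2 + 27 + 18 - 12) + 16) - 5) = -37*((30 + 16) - 5) = -37*(46 - 5) = -37*41 = -1517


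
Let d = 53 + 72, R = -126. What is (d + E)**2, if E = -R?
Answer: 63001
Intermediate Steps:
E = 126 (E = -1*(-126) = 126)
d = 125
(d + E)**2 = (125 + 126)**2 = 251**2 = 63001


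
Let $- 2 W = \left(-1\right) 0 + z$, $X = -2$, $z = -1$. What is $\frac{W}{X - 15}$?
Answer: $- \frac{1}{34} \approx -0.029412$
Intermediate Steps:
$W = \frac{1}{2}$ ($W = - \frac{\left(-1\right) 0 - 1}{2} = - \frac{0 - 1}{2} = \left(- \frac{1}{2}\right) \left(-1\right) = \frac{1}{2} \approx 0.5$)
$\frac{W}{X - 15} = \frac{1}{-2 - 15} \cdot \frac{1}{2} = \frac{1}{-17} \cdot \frac{1}{2} = \left(- \frac{1}{17}\right) \frac{1}{2} = - \frac{1}{34}$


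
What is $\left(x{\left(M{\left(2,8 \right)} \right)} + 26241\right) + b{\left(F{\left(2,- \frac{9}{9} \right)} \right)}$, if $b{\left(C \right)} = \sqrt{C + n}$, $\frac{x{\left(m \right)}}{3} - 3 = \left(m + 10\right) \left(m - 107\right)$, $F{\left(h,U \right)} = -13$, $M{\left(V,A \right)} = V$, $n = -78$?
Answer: $22470 + i \sqrt{91} \approx 22470.0 + 9.5394 i$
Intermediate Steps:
$x{\left(m \right)} = 9 + 3 \left(-107 + m\right) \left(10 + m\right)$ ($x{\left(m \right)} = 9 + 3 \left(m + 10\right) \left(m - 107\right) = 9 + 3 \left(10 + m\right) \left(-107 + m\right) = 9 + 3 \left(-107 + m\right) \left(10 + m\right)$)
$b{\left(C \right)} = \sqrt{-78 + C}$ ($b{\left(C \right)} = \sqrt{C - 78} = \sqrt{-78 + C}$)
$\left(x{\left(M{\left(2,8 \right)} \right)} + 26241\right) + b{\left(F{\left(2,- \frac{9}{9} \right)} \right)} = \left(\left(-3201 - 582 + 3 \cdot 2^{2}\right) + 26241\right) + \sqrt{-78 - 13} = \left(\left(-3201 - 582 + 3 \cdot 4\right) + 26241\right) + \sqrt{-91} = \left(\left(-3201 - 582 + 12\right) + 26241\right) + i \sqrt{91} = \left(-3771 + 26241\right) + i \sqrt{91} = 22470 + i \sqrt{91}$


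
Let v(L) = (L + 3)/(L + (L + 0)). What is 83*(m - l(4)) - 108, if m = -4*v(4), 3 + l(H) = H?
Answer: -963/2 ≈ -481.50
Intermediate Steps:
l(H) = -3 + H
v(L) = (3 + L)/(2*L) (v(L) = (3 + L)/(L + L) = (3 + L)/((2*L)) = (3 + L)*(1/(2*L)) = (3 + L)/(2*L))
m = -7/2 (m = -2*(3 + 4)/4 = -2*7/4 = -4*7/8 = -7/2 ≈ -3.5000)
83*(m - l(4)) - 108 = 83*(-7/2 - (-3 + 4)) - 108 = 83*(-7/2 - 1*1) - 108 = 83*(-7/2 - 1) - 108 = 83*(-9/2) - 108 = -747/2 - 108 = -963/2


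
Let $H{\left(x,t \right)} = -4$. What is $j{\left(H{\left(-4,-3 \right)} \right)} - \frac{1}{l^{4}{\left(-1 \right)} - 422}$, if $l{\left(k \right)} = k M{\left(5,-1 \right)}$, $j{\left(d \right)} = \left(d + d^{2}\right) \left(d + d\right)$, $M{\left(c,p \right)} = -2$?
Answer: $- \frac{38975}{406} \approx -95.998$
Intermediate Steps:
$j{\left(d \right)} = 2 d \left(d + d^{2}\right)$ ($j{\left(d \right)} = \left(d + d^{2}\right) 2 d = 2 d \left(d + d^{2}\right)$)
$l{\left(k \right)} = - 2 k$ ($l{\left(k \right)} = k \left(-2\right) = - 2 k$)
$j{\left(H{\left(-4,-3 \right)} \right)} - \frac{1}{l^{4}{\left(-1 \right)} - 422} = 2 \left(-4\right)^{2} \left(1 - 4\right) - \frac{1}{\left(\left(-2\right) \left(-1\right)\right)^{4} - 422} = 2 \cdot 16 \left(-3\right) - \frac{1}{2^{4} - 422} = -96 - \frac{1}{16 - 422} = -96 - \frac{1}{-406} = -96 - - \frac{1}{406} = -96 + \frac{1}{406} = - \frac{38975}{406}$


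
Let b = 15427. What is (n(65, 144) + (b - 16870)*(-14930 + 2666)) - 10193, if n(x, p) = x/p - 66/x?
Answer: 165548058961/9360 ≈ 1.7687e+7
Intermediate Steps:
n(x, p) = -66/x + x/p
(n(65, 144) + (b - 16870)*(-14930 + 2666)) - 10193 = ((-66/65 + 65/144) + (15427 - 16870)*(-14930 + 2666)) - 10193 = ((-66*1/65 + 65*(1/144)) - 1443*(-12264)) - 10193 = ((-66/65 + 65/144) + 17696952) - 10193 = (-5279/9360 + 17696952) - 10193 = 165643465441/9360 - 10193 = 165548058961/9360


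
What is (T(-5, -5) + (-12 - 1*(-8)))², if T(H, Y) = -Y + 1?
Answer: 4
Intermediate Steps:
T(H, Y) = 1 - Y
(T(-5, -5) + (-12 - 1*(-8)))² = ((1 - 1*(-5)) + (-12 - 1*(-8)))² = ((1 + 5) + (-12 + 8))² = (6 - 4)² = 2² = 4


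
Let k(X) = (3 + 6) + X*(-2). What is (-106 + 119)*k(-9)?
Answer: 351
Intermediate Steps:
k(X) = 9 - 2*X
(-106 + 119)*k(-9) = (-106 + 119)*(9 - 2*(-9)) = 13*(9 + 18) = 13*27 = 351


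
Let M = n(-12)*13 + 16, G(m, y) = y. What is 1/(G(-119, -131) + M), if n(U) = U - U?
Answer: -1/115 ≈ -0.0086956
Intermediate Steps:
n(U) = 0
M = 16 (M = 0*13 + 16 = 0 + 16 = 16)
1/(G(-119, -131) + M) = 1/(-131 + 16) = 1/(-115) = -1/115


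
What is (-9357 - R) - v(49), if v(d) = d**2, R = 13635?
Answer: -25393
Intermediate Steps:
(-9357 - R) - v(49) = (-9357 - 1*13635) - 1*49**2 = (-9357 - 13635) - 1*2401 = -22992 - 2401 = -25393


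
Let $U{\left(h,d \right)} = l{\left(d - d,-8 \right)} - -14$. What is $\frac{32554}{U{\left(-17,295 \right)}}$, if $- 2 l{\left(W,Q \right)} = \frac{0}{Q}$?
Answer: $\frac{16277}{7} \approx 2325.3$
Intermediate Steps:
$l{\left(W,Q \right)} = 0$ ($l{\left(W,Q \right)} = - \frac{0 \frac{1}{Q}}{2} = \left(- \frac{1}{2}\right) 0 = 0$)
$U{\left(h,d \right)} = 14$ ($U{\left(h,d \right)} = 0 - -14 = 0 + 14 = 14$)
$\frac{32554}{U{\left(-17,295 \right)}} = \frac{32554}{14} = 32554 \cdot \frac{1}{14} = \frac{16277}{7}$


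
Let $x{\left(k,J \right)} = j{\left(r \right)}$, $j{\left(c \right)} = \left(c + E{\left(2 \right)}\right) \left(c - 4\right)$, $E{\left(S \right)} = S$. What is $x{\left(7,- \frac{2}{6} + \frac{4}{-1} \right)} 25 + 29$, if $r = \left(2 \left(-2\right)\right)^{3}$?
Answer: $105429$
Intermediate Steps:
$r = -64$ ($r = \left(-4\right)^{3} = -64$)
$j{\left(c \right)} = \left(-4 + c\right) \left(2 + c\right)$ ($j{\left(c \right)} = \left(c + 2\right) \left(c - 4\right) = \left(2 + c\right) \left(-4 + c\right) = \left(-4 + c\right) \left(2 + c\right)$)
$x{\left(k,J \right)} = 4216$ ($x{\left(k,J \right)} = -8 + \left(-64\right)^{2} - -128 = -8 + 4096 + 128 = 4216$)
$x{\left(7,- \frac{2}{6} + \frac{4}{-1} \right)} 25 + 29 = 4216 \cdot 25 + 29 = 105400 + 29 = 105429$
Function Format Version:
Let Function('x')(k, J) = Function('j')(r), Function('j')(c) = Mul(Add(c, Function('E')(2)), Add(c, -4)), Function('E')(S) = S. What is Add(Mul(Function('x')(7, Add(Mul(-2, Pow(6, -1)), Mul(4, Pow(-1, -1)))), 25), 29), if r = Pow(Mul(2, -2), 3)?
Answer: 105429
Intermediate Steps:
r = -64 (r = Pow(-4, 3) = -64)
Function('j')(c) = Mul(Add(-4, c), Add(2, c)) (Function('j')(c) = Mul(Add(c, 2), Add(c, -4)) = Mul(Add(2, c), Add(-4, c)) = Mul(Add(-4, c), Add(2, c)))
Function('x')(k, J) = 4216 (Function('x')(k, J) = Add(-8, Pow(-64, 2), Mul(-2, -64)) = Add(-8, 4096, 128) = 4216)
Add(Mul(Function('x')(7, Add(Mul(-2, Pow(6, -1)), Mul(4, Pow(-1, -1)))), 25), 29) = Add(Mul(4216, 25), 29) = Add(105400, 29) = 105429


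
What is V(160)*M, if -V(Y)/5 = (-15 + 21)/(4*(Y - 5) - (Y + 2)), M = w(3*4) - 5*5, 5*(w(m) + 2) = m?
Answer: 369/229 ≈ 1.6114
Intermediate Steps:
w(m) = -2 + m/5
M = -123/5 (M = (-2 + (3*4)/5) - 5*5 = (-2 + (1/5)*12) - 25 = (-2 + 12/5) - 25 = 2/5 - 25 = -123/5 ≈ -24.600)
V(Y) = -30/(-22 + 3*Y) (V(Y) = -5*(-15 + 21)/(4*(Y - 5) - (Y + 2)) = -30/(4*(-5 + Y) - (2 + Y)) = -30/((-20 + 4*Y) + (-2 - Y)) = -30/(-22 + 3*Y))
V(160)*M = -30/(-22 + 3*160)*(-123/5) = -30/(-22 + 480)*(-123/5) = -30/458*(-123/5) = -30*1/458*(-123/5) = -15/229*(-123/5) = 369/229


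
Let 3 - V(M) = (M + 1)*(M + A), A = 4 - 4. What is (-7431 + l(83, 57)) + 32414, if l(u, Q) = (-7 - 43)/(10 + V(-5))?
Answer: 174931/7 ≈ 24990.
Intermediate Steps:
A = 0
V(M) = 3 - M*(1 + M) (V(M) = 3 - (M + 1)*(M + 0) = 3 - (1 + M)*M = 3 - M*(1 + M))
l(u, Q) = 50/7 (l(u, Q) = (-7 - 43)/(10 + (3 - 1*(-5) - 1*(-5)²)) = -50/(10 + (3 + 5 - 1*25)) = -50/(10 + (3 + 5 - 25)) = -50/(10 - 17) = -50/(-7) = -50*(-⅐) = 50/7)
(-7431 + l(83, 57)) + 32414 = (-7431 + 50/7) + 32414 = -51967/7 + 32414 = 174931/7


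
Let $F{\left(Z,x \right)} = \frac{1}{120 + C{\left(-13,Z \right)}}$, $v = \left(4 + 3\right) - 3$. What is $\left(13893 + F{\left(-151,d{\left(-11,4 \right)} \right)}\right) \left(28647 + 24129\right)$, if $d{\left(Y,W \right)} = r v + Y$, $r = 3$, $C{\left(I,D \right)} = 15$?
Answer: $\frac{10998260384}{15} \approx 7.3322 \cdot 10^{8}$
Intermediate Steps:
$v = 4$ ($v = 7 - 3 = 4$)
$d{\left(Y,W \right)} = 12 + Y$ ($d{\left(Y,W \right)} = 3 \cdot 4 + Y = 12 + Y$)
$F{\left(Z,x \right)} = \frac{1}{135}$ ($F{\left(Z,x \right)} = \frac{1}{120 + 15} = \frac{1}{135}$)
$\left(13893 + F{\left(-151,d{\left(-11,4 \right)} \right)}\right) \left(28647 + 24129\right) = \left(13893 + \frac{1}{135}\right) \left(28647 + 24129\right) = \frac{1875556}{135} \cdot 52776 = \frac{10998260384}{15}$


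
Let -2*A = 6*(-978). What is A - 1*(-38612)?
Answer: 41546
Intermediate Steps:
A = 2934 (A = -3*(-978) = -1/2*(-5868) = 2934)
A - 1*(-38612) = 2934 - 1*(-38612) = 2934 + 38612 = 41546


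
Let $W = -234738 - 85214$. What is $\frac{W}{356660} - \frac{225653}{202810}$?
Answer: $- \frac{85512273}{42549538} \approx -2.0097$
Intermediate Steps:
$W = -319952$
$\frac{W}{356660} - \frac{225653}{202810} = - \frac{319952}{356660} - \frac{225653}{202810} = \left(-319952\right) \frac{1}{356660} - \frac{225653}{202810} = - \frac{79988}{89165} - \frac{225653}{202810} = - \frac{85512273}{42549538}$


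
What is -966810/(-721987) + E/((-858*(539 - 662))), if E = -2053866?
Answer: -230138870867/12699029343 ≈ -18.123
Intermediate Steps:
-966810/(-721987) + E/((-858*(539 - 662))) = -966810/(-721987) - 2053866*(-1/(858*(539 - 662))) = -966810*(-1/721987) - 2053866/((-858*(-123))) = 966810/721987 - 2053866/105534 = 966810/721987 - 2053866*1/105534 = 966810/721987 - 342311/17589 = -230138870867/12699029343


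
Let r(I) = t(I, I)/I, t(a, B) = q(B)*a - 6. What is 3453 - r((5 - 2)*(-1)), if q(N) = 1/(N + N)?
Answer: 20707/6 ≈ 3451.2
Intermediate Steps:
q(N) = 1/(2*N)
t(a, B) = -6 + a/(2*B) (t(a, B) = (1/(2*B))*a - 6 = a/(2*B) - 6 = -6 + a/(2*B))
r(I) = -11/(2*I) (r(I) = (-6 + I/(2*I))/I = (-6 + ½)/I = -11/(2*I))
3453 - r((5 - 2)*(-1)) = 3453 - (-11)/(2*((5 - 2)*(-1))) = 3453 - (-11)/(2*(3*(-1))) = 3453 - (-11)/(2*(-3)) = 3453 - (-11)*(-1)/(2*3) = 3453 - 1*11/6 = 3453 - 11/6 = 20707/6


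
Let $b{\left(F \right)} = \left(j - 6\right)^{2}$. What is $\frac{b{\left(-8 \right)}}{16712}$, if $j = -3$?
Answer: $\frac{81}{16712} \approx 0.0048468$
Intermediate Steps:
$b{\left(F \right)} = 81$ ($b{\left(F \right)} = \left(-3 - 6\right)^{2} = \left(-9\right)^{2} = 81$)
$\frac{b{\left(-8 \right)}}{16712} = \frac{81}{16712}$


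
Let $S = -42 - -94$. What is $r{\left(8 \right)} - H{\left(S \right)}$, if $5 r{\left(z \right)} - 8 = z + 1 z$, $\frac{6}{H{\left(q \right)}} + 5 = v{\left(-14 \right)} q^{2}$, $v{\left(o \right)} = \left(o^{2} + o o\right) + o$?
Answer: $\frac{24530538}{5110535} \approx 4.8$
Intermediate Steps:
$v{\left(o \right)} = o + 2 o^{2}$ ($v{\left(o \right)} = \left(o^{2} + o^{2}\right) + o = 2 o^{2} + o = o + 2 o^{2}$)
$S = 52$ ($S = -42 + 94 = 52$)
$H{\left(q \right)} = \frac{6}{-5 + 378 q^{2}}$ ($H{\left(q \right)} = \frac{6}{-5 + - 14 \left(1 + 2 \left(-14\right)\right) q^{2}} = \frac{6}{-5 + - 14 \left(1 - 28\right) q^{2}} = \frac{6}{-5 + \left(-14\right) \left(-27\right) q^{2}} = \frac{6}{-5 + 378 q^{2}}$)
$r{\left(z \right)} = \frac{8}{5} + \frac{2 z}{5}$ ($r{\left(z \right)} = \frac{8}{5} + \frac{z + 1 z}{5} = \frac{8}{5} + \frac{z + z}{5} = \frac{8}{5} + \frac{2 z}{5}$)
$r{\left(8 \right)} - H{\left(S \right)} = \left(\frac{8}{5} + \frac{2}{5} \cdot 8\right) - \frac{6}{-5 + 378 \cdot 52^{2}} = \left(\frac{8}{5} + \frac{16}{5}\right) - \frac{6}{-5 + 378 \cdot 2704} = \frac{24}{5} - \frac{6}{-5 + 1022112} = \frac{24}{5} - \frac{6}{1022107} = \frac{24530538}{5110535}$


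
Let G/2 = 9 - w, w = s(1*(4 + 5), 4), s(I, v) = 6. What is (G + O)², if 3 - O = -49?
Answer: 3364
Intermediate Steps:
O = 52 (O = 3 - 1*(-49) = 3 + 49 = 52)
w = 6
G = 6 (G = 2*(9 - 1*6) = 2*(9 - 6) = 2*3 = 6)
(G + O)² = (6 + 52)² = 58² = 3364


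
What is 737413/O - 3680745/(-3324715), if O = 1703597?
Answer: 91812570548/59620784209 ≈ 1.5399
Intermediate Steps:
737413/O - 3680745/(-3324715) = 737413/1703597 - 3680745/(-3324715) = 737413*(1/1703597) - 3680745*(-1/3324715) = 737413/1703597 + 736149/664943 = 91812570548/59620784209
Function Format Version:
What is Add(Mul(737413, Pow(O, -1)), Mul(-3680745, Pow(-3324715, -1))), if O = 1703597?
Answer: Rational(91812570548, 59620784209) ≈ 1.5399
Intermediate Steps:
Add(Mul(737413, Pow(O, -1)), Mul(-3680745, Pow(-3324715, -1))) = Add(Mul(737413, Pow(1703597, -1)), Mul(-3680745, Pow(-3324715, -1))) = Add(Mul(737413, Rational(1, 1703597)), Mul(-3680745, Rational(-1, 3324715))) = Add(Rational(737413, 1703597), Rational(736149, 664943)) = Rational(91812570548, 59620784209)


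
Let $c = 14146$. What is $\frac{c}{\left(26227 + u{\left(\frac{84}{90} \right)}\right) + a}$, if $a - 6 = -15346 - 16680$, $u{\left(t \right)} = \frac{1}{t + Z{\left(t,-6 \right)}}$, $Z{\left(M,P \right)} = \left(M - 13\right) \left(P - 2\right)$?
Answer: $- \frac{1880132}{769941} \approx -2.4419$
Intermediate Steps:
$Z{\left(M,P \right)} = \left(-13 + M\right) \left(-2 + P\right)$
$u{\left(t \right)} = \frac{1}{104 - 7 t}$ ($u{\left(t \right)} = \frac{1}{t + \left(26 - -78 - 2 t + t \left(-6\right)\right)} = \frac{1}{t + \left(26 + 78 - 2 t - 6 t\right)} = \frac{1}{t - \left(-104 + 8 t\right)} = \frac{1}{104 - 7 t}$)
$a = -32020$ ($a = 6 - 32026 = -32020$)
$\frac{c}{\left(26227 + u{\left(\frac{84}{90} \right)}\right) + a} = \frac{14146}{\left(26227 + \frac{1}{104 - 7 \cdot \frac{84}{90}}\right) - 32020} = \frac{14146}{\left(26227 + \frac{1}{104 - 7 \cdot 84 \cdot \frac{1}{90}}\right) - 32020} = \frac{14146}{\left(26227 + \frac{1}{104 - \frac{98}{15}}\right) - 32020} = \frac{14146}{\left(26227 + \frac{1}{\frac{1462}{15}}\right) - 32020} = \frac{14146}{\left(26227 + \frac{15}{1462}\right) - 32020} = \frac{14146}{\frac{38343889}{1462} - 32020} = \frac{14146}{- \frac{8469351}{1462}} = 14146 \left(- \frac{1462}{8469351}\right) = - \frac{1880132}{769941}$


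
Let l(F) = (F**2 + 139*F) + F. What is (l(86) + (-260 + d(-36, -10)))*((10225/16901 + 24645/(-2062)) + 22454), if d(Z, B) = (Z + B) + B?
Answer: 7477099323062680/17424931 ≈ 4.2910e+8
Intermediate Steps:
d(Z, B) = Z + 2*B (d(Z, B) = (B + Z) + B = Z + 2*B)
l(F) = F**2 + 140*F
(l(86) + (-260 + d(-36, -10)))*((10225/16901 + 24645/(-2062)) + 22454) = (86*(140 + 86) + (-260 + (-36 + 2*(-10))))*((10225/16901 + 24645/(-2062)) + 22454) = (86*226 + (-260 + (-36 - 20)))*((10225*(1/16901) + 24645*(-1/2062)) + 22454) = (19436 + (-260 - 56))*((10225/16901 - 24645/2062) + 22454) = (19436 - 316)*(-395441195/34849862 + 22454) = 19120*(782123360153/34849862) = 7477099323062680/17424931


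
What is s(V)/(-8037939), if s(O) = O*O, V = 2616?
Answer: -2281152/2679313 ≈ -0.85139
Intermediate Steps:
s(O) = O²
s(V)/(-8037939) = 2616²/(-8037939) = 6843456*(-1/8037939) = -2281152/2679313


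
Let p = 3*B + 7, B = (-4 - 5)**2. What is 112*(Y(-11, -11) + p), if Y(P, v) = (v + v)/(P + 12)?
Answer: 25536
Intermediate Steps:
B = 81 (B = (-9)**2 = 81)
Y(P, v) = 2*v/(12 + P) (Y(P, v) = (2*v)/(12 + P) = 2*v/(12 + P))
p = 250 (p = 3*81 + 7 = 243 + 7 = 250)
112*(Y(-11, -11) + p) = 112*(2*(-11)/(12 - 11) + 250) = 112*(2*(-11)/1 + 250) = 112*(2*(-11)*1 + 250) = 112*(-22 + 250) = 112*228 = 25536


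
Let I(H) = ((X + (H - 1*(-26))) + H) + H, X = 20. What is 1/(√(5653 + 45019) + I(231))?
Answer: 739/495449 - 4*√3167/495449 ≈ 0.0010372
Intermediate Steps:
I(H) = 46 + 3*H (I(H) = ((20 + (H - 1*(-26))) + H) + H = ((20 + (H + 26)) + H) + H = ((20 + (26 + H)) + H) + H = ((46 + H) + H) + H = (46 + 2*H) + H = 46 + 3*H)
1/(√(5653 + 45019) + I(231)) = 1/(√(5653 + 45019) + (46 + 3*231)) = 1/(√50672 + (46 + 693)) = 1/(4*√3167 + 739) = 1/(739 + 4*√3167)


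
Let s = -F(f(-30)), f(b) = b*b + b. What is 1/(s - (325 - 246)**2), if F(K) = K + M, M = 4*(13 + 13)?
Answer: -1/7215 ≈ -0.00013860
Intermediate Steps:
f(b) = b + b**2 (f(b) = b**2 + b = b + b**2)
M = 104 (M = 4*26 = 104)
F(K) = 104 + K (F(K) = K + 104 = 104 + K)
s = -974 (s = -(104 - 30*(1 - 30)) = -(104 - 30*(-29)) = -(104 + 870) = -1*974 = -974)
1/(s - (325 - 246)**2) = 1/(-974 - (325 - 246)**2) = 1/(-974 - 1*79**2) = 1/(-974 - 1*6241) = 1/(-974 - 6241) = 1/(-7215) = -1/7215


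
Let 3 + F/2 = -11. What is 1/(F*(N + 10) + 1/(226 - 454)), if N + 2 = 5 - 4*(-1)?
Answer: -228/108529 ≈ -0.0021008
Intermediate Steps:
F = -28 (F = -6 + 2*(-11) = -6 - 22 = -28)
N = 7 (N = -2 + (5 - 4*(-1)) = -2 + (5 + 4) = -2 + 9 = 7)
1/(F*(N + 10) + 1/(226 - 454)) = 1/(-28*(7 + 10) + 1/(226 - 454)) = 1/(-28*17 + 1/(-228)) = 1/(-476 - 1/228) = 1/(-108529/228) = -228/108529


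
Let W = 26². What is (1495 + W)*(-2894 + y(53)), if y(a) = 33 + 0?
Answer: -6211231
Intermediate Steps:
W = 676
y(a) = 33
(1495 + W)*(-2894 + y(53)) = (1495 + 676)*(-2894 + 33) = 2171*(-2861) = -6211231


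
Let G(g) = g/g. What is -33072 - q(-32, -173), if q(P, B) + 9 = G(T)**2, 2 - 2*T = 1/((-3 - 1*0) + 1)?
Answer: -33064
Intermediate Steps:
T = 5/4 (T = 1 - 1/(2*((-3 - 1*0) + 1)) = 1 - 1/(2*((-3 + 0) + 1)) = 1 - 1/(2*(-3 + 1)) = 1 - 1/2/(-2) = 1 - 1/2*(-1/2) = 1 + 1/4 = 5/4 ≈ 1.2500)
G(g) = 1
q(P, B) = -8 (q(P, B) = -9 + 1**2 = -9 + 1 = -8)
-33072 - q(-32, -173) = -33072 - 1*(-8) = -33072 + 8 = -33064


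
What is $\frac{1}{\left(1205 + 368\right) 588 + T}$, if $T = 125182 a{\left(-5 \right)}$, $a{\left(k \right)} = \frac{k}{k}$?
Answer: $\frac{1}{1050106} \approx 9.5228 \cdot 10^{-7}$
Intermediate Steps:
$a{\left(k \right)} = 1$
$T = 125182$ ($T = 125182 \cdot 1 = 125182$)
$\frac{1}{\left(1205 + 368\right) 588 + T} = \frac{1}{\left(1205 + 368\right) 588 + 125182} = \frac{1}{1573 \cdot 588 + 125182} = \frac{1}{924924 + 125182} = \frac{1}{1050106}$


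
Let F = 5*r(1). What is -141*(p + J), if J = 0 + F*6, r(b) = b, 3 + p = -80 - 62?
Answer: 16215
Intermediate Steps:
p = -145 (p = -3 + (-80 - 62) = -3 - 142 = -145)
F = 5 (F = 5*1 = 5)
J = 30 (J = 0 + 5*6 = 0 + 30 = 30)
-141*(p + J) = -141*(-145 + 30) = -141*(-115) = 16215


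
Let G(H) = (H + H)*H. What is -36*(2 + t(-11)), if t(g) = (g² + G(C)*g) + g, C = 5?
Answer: 15768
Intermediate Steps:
G(H) = 2*H² (G(H) = (2*H)*H = 2*H²)
t(g) = g² + 51*g (t(g) = (g² + (2*5²)*g) + g = (g² + (2*25)*g) + g = (g² + 50*g) + g = g² + 51*g)
-36*(2 + t(-11)) = -36*(2 - 11*(51 - 11)) = -36*(2 - 11*40) = -36*(2 - 440) = -36*(-438) = 15768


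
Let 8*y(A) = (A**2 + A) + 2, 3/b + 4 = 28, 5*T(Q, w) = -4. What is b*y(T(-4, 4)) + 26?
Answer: 20823/800 ≈ 26.029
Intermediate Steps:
T(Q, w) = -4/5 (T(Q, w) = (1/5)*(-4) = -4/5)
b = 1/8 (b = 3/(-4 + 28) = 3/24 = 3*(1/24) = 1/8 ≈ 0.12500)
y(A) = 1/4 + A/8 + A**2/8 (y(A) = ((A**2 + A) + 2)/8 = ((A + A**2) + 2)/8 = (2 + A + A**2)/8 = 1/4 + A/8 + A**2/8)
b*y(T(-4, 4)) + 26 = (1/4 + (1/8)*(-4/5) + (-4/5)**2/8)/8 + 26 = (1/4 - 1/10 + (1/8)*(16/25))/8 + 26 = (1/4 - 1/10 + 2/25)/8 + 26 = (1/8)*(23/100) + 26 = 23/800 + 26 = 20823/800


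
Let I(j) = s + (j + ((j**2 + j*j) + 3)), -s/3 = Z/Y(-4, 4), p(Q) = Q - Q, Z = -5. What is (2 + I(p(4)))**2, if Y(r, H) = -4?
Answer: 25/16 ≈ 1.5625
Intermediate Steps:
p(Q) = 0
s = -15/4 (s = -(-15)/(-4) = -(-15)*(-1)/4 = -3*5/4 = -15/4 ≈ -3.7500)
I(j) = -3/4 + j + 2*j**2 (I(j) = -15/4 + (j + ((j**2 + j*j) + 3)) = -15/4 + (j + ((j**2 + j**2) + 3)) = -15/4 + (j + (2*j**2 + 3)) = -15/4 + (j + (3 + 2*j**2)) = -15/4 + (3 + j + 2*j**2) = -3/4 + j + 2*j**2)
(2 + I(p(4)))**2 = (2 + (-3/4 + 0 + 2*0**2))**2 = (2 + (-3/4 + 0 + 2*0))**2 = (2 + (-3/4 + 0 + 0))**2 = (2 - 3/4)**2 = (5/4)**2 = 25/16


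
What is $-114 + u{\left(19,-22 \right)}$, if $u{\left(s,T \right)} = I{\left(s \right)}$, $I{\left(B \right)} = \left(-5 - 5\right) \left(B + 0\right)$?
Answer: $-304$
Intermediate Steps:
$I{\left(B \right)} = - 10 B$
$u{\left(s,T \right)} = - 10 s$
$-114 + u{\left(19,-22 \right)} = -114 - 190 = -304$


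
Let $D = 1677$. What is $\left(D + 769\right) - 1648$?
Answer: $798$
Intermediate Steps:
$\left(D + 769\right) - 1648 = \left(1677 + 769\right) - 1648 = 2446 - 1648 = 798$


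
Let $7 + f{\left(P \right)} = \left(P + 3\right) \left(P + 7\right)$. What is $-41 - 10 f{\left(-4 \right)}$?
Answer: $59$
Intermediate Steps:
$f{\left(P \right)} = -7 + \left(3 + P\right) \left(7 + P\right)$ ($f{\left(P \right)} = -7 + \left(P + 3\right) \left(P + 7\right) = -7 + \left(3 + P\right) \left(7 + P\right)$)
$-41 - 10 f{\left(-4 \right)} = -41 - 10 \left(14 + \left(-4\right)^{2} + 10 \left(-4\right)\right) = -41 - 10 \left(14 + 16 - 40\right) = -41 - -100 = -41 + 100 = 59$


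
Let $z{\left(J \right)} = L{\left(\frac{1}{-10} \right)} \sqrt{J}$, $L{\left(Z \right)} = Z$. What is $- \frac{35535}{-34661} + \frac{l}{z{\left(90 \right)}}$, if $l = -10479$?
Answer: $\frac{1545}{1507} + 3493 \sqrt{10} \approx 11047.0$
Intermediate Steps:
$z{\left(J \right)} = - \frac{\sqrt{J}}{10}$ ($z{\left(J \right)} = \frac{\sqrt{J}}{-10} = - \frac{\sqrt{J}}{10}$)
$- \frac{35535}{-34661} + \frac{l}{z{\left(90 \right)}} = - \frac{35535}{-34661} - \frac{10479}{\left(- \frac{1}{10}\right) \sqrt{90}} = \left(-35535\right) \left(- \frac{1}{34661}\right) - \frac{10479}{\left(- \frac{1}{10}\right) 3 \sqrt{10}} = \frac{1545}{1507} - \frac{10479}{\left(- \frac{3}{10}\right) \sqrt{10}} = \frac{1545}{1507} - 10479 \left(- \frac{\sqrt{10}}{3}\right) = \frac{1545}{1507} + 3493 \sqrt{10}$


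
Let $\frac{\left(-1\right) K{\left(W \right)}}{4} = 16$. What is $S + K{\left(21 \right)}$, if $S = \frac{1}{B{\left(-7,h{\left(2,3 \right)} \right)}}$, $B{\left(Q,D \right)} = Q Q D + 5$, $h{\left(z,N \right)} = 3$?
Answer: $- \frac{9727}{152} \approx -63.993$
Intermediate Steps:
$B{\left(Q,D \right)} = 5 + D Q^{2}$ ($B{\left(Q,D \right)} = Q^{2} D + 5 = D Q^{2} + 5 = 5 + D Q^{2}$)
$K{\left(W \right)} = -64$ ($K{\left(W \right)} = \left(-4\right) 16 = -64$)
$S = \frac{1}{152}$ ($S = \frac{1}{5 + 3 \left(-7\right)^{2}} = \frac{1}{5 + 3 \cdot 49} = \frac{1}{5 + 147} = \frac{1}{152} \approx 0.0065789$)
$S + K{\left(21 \right)} = \frac{1}{152} - 64 = - \frac{9727}{152}$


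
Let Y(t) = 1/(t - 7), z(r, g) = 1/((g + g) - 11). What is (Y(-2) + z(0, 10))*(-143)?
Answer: 0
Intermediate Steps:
z(r, g) = 1/(-11 + 2*g) (z(r, g) = 1/(2*g - 11) = 1/(-11 + 2*g))
Y(t) = 1/(-7 + t)
(Y(-2) + z(0, 10))*(-143) = (1/(-7 - 2) + 1/(-11 + 2*10))*(-143) = (1/(-9) + 1/(-11 + 20))*(-143) = (-1/9 + 1/9)*(-143) = 0*(-143) = 0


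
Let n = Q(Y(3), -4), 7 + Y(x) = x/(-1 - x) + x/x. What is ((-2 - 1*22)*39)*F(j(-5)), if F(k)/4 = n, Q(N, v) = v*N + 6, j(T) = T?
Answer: -123552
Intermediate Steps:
Y(x) = -6 + x/(-1 - x) (Y(x) = -7 + (x/(-1 - x) + x/x) = -7 + (x/(-1 - x) + 1) = -7 + (1 + x/(-1 - x)) = -6 + x/(-1 - x))
Q(N, v) = 6 + N*v (Q(N, v) = N*v + 6 = 6 + N*v)
n = 33 (n = 6 + ((-6 - 7*3)/(1 + 3))*(-4) = 6 + ((-6 - 21)/4)*(-4) = 6 + ((¼)*(-27))*(-4) = 6 - 27/4*(-4) = 6 + 27 = 33)
F(k) = 132 (F(k) = 4*33 = 132)
((-2 - 1*22)*39)*F(j(-5)) = ((-2 - 1*22)*39)*132 = ((-2 - 22)*39)*132 = -24*39*132 = -936*132 = -123552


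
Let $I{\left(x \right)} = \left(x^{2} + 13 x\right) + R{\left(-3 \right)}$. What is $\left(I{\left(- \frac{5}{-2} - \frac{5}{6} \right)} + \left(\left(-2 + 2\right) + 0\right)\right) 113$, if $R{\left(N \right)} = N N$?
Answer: $\frac{34013}{9} \approx 3779.2$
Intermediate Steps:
$R{\left(N \right)} = N^{2}$
$I{\left(x \right)} = 9 + x^{2} + 13 x$ ($I{\left(x \right)} = \left(x^{2} + 13 x\right) + \left(-3\right)^{2} = \left(x^{2} + 13 x\right) + 9 = 9 + x^{2} + 13 x$)
$\left(I{\left(- \frac{5}{-2} - \frac{5}{6} \right)} + \left(\left(-2 + 2\right) + 0\right)\right) 113 = \left(\left(9 + \left(- \frac{5}{-2} - \frac{5}{6}\right)^{2} + 13 \left(- \frac{5}{-2} - \frac{5}{6}\right)\right) + \left(\left(-2 + 2\right) + 0\right)\right) 113 = \left(\left(9 + \left(\left(-5\right) \left(- \frac{1}{2}\right) - \frac{5}{6}\right)^{2} + 13 \left(\left(-5\right) \left(- \frac{1}{2}\right) - \frac{5}{6}\right)\right) + \left(0 + 0\right)\right) 113 = \left(\left(9 + \left(\frac{5}{2} - \frac{5}{6}\right)^{2} + 13 \left(\frac{5}{2} - \frac{5}{6}\right)\right) + 0\right) 113 = \left(\left(9 + \left(\frac{5}{3}\right)^{2} + 13 \cdot \frac{5}{3}\right) + 0\right) 113 = \left(\left(9 + \frac{25}{9} + \frac{65}{3}\right) + 0\right) 113 = \left(\frac{301}{9} + 0\right) 113 = \frac{301}{9} \cdot 113 = \frac{34013}{9}$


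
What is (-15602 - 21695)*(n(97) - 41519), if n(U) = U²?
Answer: 1197606670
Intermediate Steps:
(-15602 - 21695)*(n(97) - 41519) = (-15602 - 21695)*(97² - 41519) = -37297*(9409 - 41519) = -37297*(-32110) = 1197606670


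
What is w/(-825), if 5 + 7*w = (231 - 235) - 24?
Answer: 1/175 ≈ 0.0057143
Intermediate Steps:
w = -33/7 (w = -5/7 + ((231 - 235) - 24)/7 = -5/7 + (-4 - 24)/7 = -5/7 + (1/7)*(-28) = -5/7 - 4 = -33/7 ≈ -4.7143)
w/(-825) = -33/7/(-825) = -33/7*(-1/825) = 1/175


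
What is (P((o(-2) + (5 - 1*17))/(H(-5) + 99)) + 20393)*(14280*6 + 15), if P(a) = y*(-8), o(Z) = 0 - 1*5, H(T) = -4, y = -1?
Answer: 1748263695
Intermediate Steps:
o(Z) = -5 (o(Z) = 0 - 5 = -5)
P(a) = 8 (P(a) = -1*(-8) = 8)
(P((o(-2) + (5 - 1*17))/(H(-5) + 99)) + 20393)*(14280*6 + 15) = (8 + 20393)*(14280*6 + 15) = 20401*(85680 + 15) = 20401*85695 = 1748263695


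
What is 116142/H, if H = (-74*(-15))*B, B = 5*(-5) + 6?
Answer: -19357/3515 ≈ -5.5070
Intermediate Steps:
B = -19 (B = -25 + 6 = -19)
H = -21090 (H = -74*(-15)*(-19) = 1110*(-19) = -21090)
116142/H = 116142/(-21090) = 116142*(-1/21090) = -19357/3515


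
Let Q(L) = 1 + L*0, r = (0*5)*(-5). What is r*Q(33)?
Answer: 0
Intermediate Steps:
r = 0 (r = 0*(-5) = 0)
Q(L) = 1 (Q(L) = 1 + 0 = 1)
r*Q(33) = 0*1 = 0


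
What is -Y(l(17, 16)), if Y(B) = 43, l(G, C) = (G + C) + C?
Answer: -43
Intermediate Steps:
l(G, C) = G + 2*C (l(G, C) = (C + G) + C = G + 2*C)
-Y(l(17, 16)) = -1*43 = -43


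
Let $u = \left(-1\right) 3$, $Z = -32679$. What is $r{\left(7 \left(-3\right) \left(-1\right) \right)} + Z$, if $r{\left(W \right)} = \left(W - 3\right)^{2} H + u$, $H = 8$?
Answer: $-30090$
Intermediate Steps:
$u = -3$
$r{\left(W \right)} = -3 + 8 \left(-3 + W\right)^{2}$ ($r{\left(W \right)} = \left(W - 3\right)^{2} \cdot 8 - 3 = \left(-3 + W\right)^{2} \cdot 8 - 3 = 8 \left(-3 + W\right)^{2} - 3 = -3 + 8 \left(-3 + W\right)^{2}$)
$r{\left(7 \left(-3\right) \left(-1\right) \right)} + Z = \left(-3 + 8 \left(-3 + 7 \left(-3\right) \left(-1\right)\right)^{2}\right) - 32679 = \left(-3 + 8 \left(-3 - -21\right)^{2}\right) - 32679 = \left(-3 + 8 \left(-3 + 21\right)^{2}\right) - 32679 = \left(-3 + 8 \cdot 18^{2}\right) - 32679 = \left(-3 + 8 \cdot 324\right) - 32679 = \left(-3 + 2592\right) - 32679 = 2589 - 32679 = -30090$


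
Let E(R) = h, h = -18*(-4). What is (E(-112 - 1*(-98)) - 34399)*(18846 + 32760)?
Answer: -1771479162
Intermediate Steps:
h = 72
E(R) = 72
(E(-112 - 1*(-98)) - 34399)*(18846 + 32760) = (72 - 34399)*(18846 + 32760) = -34327*51606 = -1771479162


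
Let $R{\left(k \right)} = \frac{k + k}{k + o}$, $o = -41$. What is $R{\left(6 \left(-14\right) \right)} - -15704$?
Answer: $\frac{1963168}{125} \approx 15705.0$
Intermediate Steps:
$R{\left(k \right)} = \frac{2 k}{-41 + k}$ ($R{\left(k \right)} = \frac{k + k}{k - 41} = \frac{2 k}{-41 + k}$)
$R{\left(6 \left(-14\right) \right)} - -15704 = \frac{2 \cdot 6 \left(-14\right)}{-41 + 6 \left(-14\right)} - -15704 = 2 \left(-84\right) \frac{1}{-41 - 84} + 15704 = 2 \left(-84\right) \frac{1}{-125} + 15704 = 2 \left(-84\right) \left(- \frac{1}{125}\right) + 15704 = \frac{168}{125} + 15704 = \frac{1963168}{125}$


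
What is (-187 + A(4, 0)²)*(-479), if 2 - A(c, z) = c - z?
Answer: 87657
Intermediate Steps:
A(c, z) = 2 + z - c (A(c, z) = 2 - (c - z) = 2 + (z - c) = 2 + z - c)
(-187 + A(4, 0)²)*(-479) = (-187 + (2 + 0 - 1*4)²)*(-479) = (-187 + (2 + 0 - 4)²)*(-479) = (-187 + (-2)²)*(-479) = (-187 + 4)*(-479) = -183*(-479) = 87657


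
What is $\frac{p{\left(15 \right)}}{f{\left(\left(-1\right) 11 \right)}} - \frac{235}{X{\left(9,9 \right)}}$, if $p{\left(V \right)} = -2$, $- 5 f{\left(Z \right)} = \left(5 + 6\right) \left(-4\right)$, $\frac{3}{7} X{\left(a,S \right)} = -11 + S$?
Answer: $\frac{3860}{77} \approx 50.13$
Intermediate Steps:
$X{\left(a,S \right)} = - \frac{77}{3} + \frac{7 S}{3}$ ($X{\left(a,S \right)} = \frac{7 \left(-11 + S\right)}{3} = - \frac{77}{3} + \frac{7 S}{3}$)
$f{\left(Z \right)} = \frac{44}{5}$ ($f{\left(Z \right)} = - \frac{\left(5 + 6\right) \left(-4\right)}{5} = - \frac{11 \left(-4\right)}{5} = \left(- \frac{1}{5}\right) \left(-44\right) = \frac{44}{5}$)
$\frac{p{\left(15 \right)}}{f{\left(\left(-1\right) 11 \right)}} - \frac{235}{X{\left(9,9 \right)}} = - \frac{2}{\frac{44}{5}} - \frac{235}{- \frac{77}{3} + \frac{7}{3} \cdot 9} = \left(-2\right) \frac{5}{44} - \frac{235}{- \frac{77}{3} + 21} = - \frac{5}{22} - \frac{235}{- \frac{14}{3}} = - \frac{5}{22} - - \frac{705}{14} = - \frac{5}{22} + \frac{705}{14} = \frac{3860}{77}$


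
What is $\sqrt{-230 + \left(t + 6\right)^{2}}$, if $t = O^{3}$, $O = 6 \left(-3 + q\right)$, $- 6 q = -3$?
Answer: $\sqrt{11349931} \approx 3369.0$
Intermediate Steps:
$q = \frac{1}{2}$ ($q = \left(- \frac{1}{6}\right) \left(-3\right) = \frac{1}{2} \approx 0.5$)
$O = -15$ ($O = 6 \left(-3 + \frac{1}{2}\right) = 6 \left(- \frac{5}{2}\right) = -15$)
$t = -3375$ ($t = \left(-15\right)^{3} = -3375$)
$\sqrt{-230 + \left(t + 6\right)^{2}} = \sqrt{-230 + \left(-3375 + 6\right)^{2}} = \sqrt{-230 + \left(-3369\right)^{2}} = \sqrt{-230 + 11350161} = \sqrt{11349931}$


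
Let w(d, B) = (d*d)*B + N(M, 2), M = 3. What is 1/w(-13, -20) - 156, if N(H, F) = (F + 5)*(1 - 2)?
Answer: -528373/3387 ≈ -156.00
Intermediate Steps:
N(H, F) = -5 - F (N(H, F) = (5 + F)*(-1) = -5 - F)
w(d, B) = -7 + B*d**2 (w(d, B) = (d*d)*B + (-5 - 1*2) = d**2*B + (-5 - 2) = B*d**2 - 7 = -7 + B*d**2)
1/w(-13, -20) - 156 = 1/(-7 - 20*(-13)**2) - 156 = 1/(-7 - 20*169) - 156 = 1/(-7 - 3380) - 156 = 1/(-3387) - 156 = -1/3387 - 156 = -528373/3387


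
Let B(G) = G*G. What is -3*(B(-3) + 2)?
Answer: -33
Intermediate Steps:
B(G) = G²
-3*(B(-3) + 2) = -3*((-3)² + 2) = -3*(9 + 2) = -3*11 = -33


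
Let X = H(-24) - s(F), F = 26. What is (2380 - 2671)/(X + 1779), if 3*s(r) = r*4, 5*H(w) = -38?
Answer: -4365/26051 ≈ -0.16756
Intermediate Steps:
H(w) = -38/5 (H(w) = (⅕)*(-38) = -38/5)
s(r) = 4*r/3 (s(r) = (r*4)/3 = (4*r)/3 = 4*r/3)
X = -634/15 (X = -38/5 - 4*26/3 = -38/5 - 1*104/3 = -38/5 - 104/3 = -634/15 ≈ -42.267)
(2380 - 2671)/(X + 1779) = (2380 - 2671)/(-634/15 + 1779) = -291/26051/15 = -291*15/26051 = -4365/26051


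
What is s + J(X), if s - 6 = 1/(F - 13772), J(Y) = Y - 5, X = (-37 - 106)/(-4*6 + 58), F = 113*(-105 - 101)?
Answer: -1009621/314925 ≈ -3.2059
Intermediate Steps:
F = -23278 (F = 113*(-206) = -23278)
X = -143/34 (X = -143/(-24 + 58) = -143/34 ≈ -4.2059)
J(Y) = -5 + Y
s = 222299/37050 (s = 6 + 1/(-23278 - 13772) = 6 + 1/(-37050) = 6 - 1/37050 = 222299/37050 ≈ 6.0000)
s + J(X) = 222299/37050 + (-5 - 143/34) = 222299/37050 - 313/34 = -1009621/314925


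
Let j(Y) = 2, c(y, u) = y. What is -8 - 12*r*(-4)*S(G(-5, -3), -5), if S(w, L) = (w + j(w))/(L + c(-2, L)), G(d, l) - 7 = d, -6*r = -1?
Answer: -88/7 ≈ -12.571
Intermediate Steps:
r = ⅙ (r = -⅙*(-1) = ⅙ ≈ 0.16667)
G(d, l) = 7 + d
S(w, L) = (2 + w)/(-2 + L) (S(w, L) = (w + 2)/(L - 2) = (2 + w)/(-2 + L))
-8 - 12*r*(-4)*S(G(-5, -3), -5) = -8 - 12*(⅙)*(-4)*(2 + (7 - 5))/(-2 - 5) = -8 - (-8)*(2 + 2)/(-7) = -8 - (-8)*(-⅐*4) = -8 - (-8)*(-4)/7 = -8 - 12*8/21 = -8 - 32/7 = -88/7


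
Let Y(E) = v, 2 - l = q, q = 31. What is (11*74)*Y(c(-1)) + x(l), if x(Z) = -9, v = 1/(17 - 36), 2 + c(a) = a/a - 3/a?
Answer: -985/19 ≈ -51.842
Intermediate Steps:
c(a) = -1 - 3/a (c(a) = -2 + (a/a - 3/a) = -2 + (1 - 3/a) = -1 - 3/a)
v = -1/19 (v = 1/(-19) = -1/19 ≈ -0.052632)
l = -29 (l = 2 - 1*31 = 2 - 31 = -29)
Y(E) = -1/19
(11*74)*Y(c(-1)) + x(l) = (11*74)*(-1/19) - 9 = 814*(-1/19) - 9 = -814/19 - 9 = -985/19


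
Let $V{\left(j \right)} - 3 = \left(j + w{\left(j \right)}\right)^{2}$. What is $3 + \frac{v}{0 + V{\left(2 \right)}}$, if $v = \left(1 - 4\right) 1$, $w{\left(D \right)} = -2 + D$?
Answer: $\frac{18}{7} \approx 2.5714$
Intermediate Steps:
$V{\left(j \right)} = 3 + \left(-2 + 2 j\right)^{2}$ ($V{\left(j \right)} = 3 + \left(j + \left(-2 + j\right)\right)^{2} = 3 + \left(-2 + 2 j\right)^{2}$)
$v = -3$ ($v = \left(-3\right) 1 = -3$)
$3 + \frac{v}{0 + V{\left(2 \right)}} = 3 - \frac{3}{0 + \left(3 + 4 \left(-1 + 2\right)^{2}\right)} = 3 - \frac{3}{0 + \left(3 + 4 \cdot 1^{2}\right)} = 3 - \frac{3}{0 + \left(3 + 4 \cdot 1\right)} = 3 - \frac{3}{0 + \left(3 + 4\right)} = 3 - \frac{3}{0 + 7} = 3 - \frac{3}{7} = \frac{18}{7}$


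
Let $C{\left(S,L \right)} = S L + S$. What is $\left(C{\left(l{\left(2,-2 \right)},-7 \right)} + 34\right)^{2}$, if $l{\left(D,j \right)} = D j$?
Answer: $3364$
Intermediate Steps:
$C{\left(S,L \right)} = S + L S$ ($C{\left(S,L \right)} = L S + S = S + L S$)
$\left(C{\left(l{\left(2,-2 \right)},-7 \right)} + 34\right)^{2} = \left(2 \left(-2\right) \left(1 - 7\right) + 34\right)^{2} = \left(\left(-4\right) \left(-6\right) + 34\right)^{2} = \left(24 + 34\right)^{2} = 58^{2} = 3364$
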